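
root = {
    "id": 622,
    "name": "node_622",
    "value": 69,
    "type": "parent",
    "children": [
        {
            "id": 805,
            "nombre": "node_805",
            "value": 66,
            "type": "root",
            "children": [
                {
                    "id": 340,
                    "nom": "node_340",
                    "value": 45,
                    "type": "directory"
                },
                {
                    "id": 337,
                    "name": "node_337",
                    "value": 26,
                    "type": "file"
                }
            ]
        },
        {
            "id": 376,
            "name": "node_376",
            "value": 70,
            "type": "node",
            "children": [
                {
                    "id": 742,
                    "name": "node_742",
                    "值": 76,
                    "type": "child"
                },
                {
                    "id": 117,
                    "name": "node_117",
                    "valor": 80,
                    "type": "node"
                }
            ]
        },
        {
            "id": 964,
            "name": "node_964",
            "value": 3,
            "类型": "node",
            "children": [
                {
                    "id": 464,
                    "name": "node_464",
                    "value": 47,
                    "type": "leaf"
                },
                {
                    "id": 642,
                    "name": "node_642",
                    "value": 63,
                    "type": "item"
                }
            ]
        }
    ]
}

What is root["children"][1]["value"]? 70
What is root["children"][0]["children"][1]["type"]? "file"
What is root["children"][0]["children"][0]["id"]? 340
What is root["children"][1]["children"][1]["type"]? "node"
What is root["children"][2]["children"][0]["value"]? 47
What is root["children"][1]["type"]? "node"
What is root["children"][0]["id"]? 805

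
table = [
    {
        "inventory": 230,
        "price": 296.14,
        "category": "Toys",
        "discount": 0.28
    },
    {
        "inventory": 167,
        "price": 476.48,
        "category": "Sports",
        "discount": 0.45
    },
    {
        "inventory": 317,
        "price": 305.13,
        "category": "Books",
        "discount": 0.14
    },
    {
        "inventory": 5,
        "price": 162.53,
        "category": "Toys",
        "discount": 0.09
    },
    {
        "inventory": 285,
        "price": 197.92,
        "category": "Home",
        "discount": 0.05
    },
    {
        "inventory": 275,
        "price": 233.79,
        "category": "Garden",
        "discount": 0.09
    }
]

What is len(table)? 6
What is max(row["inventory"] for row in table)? 317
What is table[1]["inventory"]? 167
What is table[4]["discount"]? 0.05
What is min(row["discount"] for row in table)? 0.05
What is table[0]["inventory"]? 230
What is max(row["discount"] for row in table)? 0.45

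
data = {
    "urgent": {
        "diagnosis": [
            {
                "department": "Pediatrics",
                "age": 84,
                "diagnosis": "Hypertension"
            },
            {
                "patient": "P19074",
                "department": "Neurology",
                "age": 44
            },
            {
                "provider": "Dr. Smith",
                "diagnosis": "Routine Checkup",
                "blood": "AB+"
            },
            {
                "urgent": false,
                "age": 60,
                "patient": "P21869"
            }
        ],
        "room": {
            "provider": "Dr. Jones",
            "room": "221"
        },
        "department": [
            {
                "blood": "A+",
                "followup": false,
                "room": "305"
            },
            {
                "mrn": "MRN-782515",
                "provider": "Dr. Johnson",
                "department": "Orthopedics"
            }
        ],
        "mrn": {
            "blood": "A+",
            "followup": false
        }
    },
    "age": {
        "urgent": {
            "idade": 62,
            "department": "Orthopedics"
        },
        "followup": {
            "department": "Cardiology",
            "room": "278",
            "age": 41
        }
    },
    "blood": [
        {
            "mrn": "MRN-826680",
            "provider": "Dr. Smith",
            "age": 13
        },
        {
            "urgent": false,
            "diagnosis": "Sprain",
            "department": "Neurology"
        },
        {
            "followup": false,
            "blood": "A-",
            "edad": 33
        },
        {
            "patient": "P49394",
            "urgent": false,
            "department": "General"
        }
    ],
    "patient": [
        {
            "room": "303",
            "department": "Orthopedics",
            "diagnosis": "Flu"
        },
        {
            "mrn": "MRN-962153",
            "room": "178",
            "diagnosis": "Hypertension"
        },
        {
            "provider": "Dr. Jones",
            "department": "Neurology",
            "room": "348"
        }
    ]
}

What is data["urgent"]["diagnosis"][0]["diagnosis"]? "Hypertension"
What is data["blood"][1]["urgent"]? False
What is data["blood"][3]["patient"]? "P49394"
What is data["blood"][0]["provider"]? "Dr. Smith"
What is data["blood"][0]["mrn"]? "MRN-826680"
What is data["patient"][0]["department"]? "Orthopedics"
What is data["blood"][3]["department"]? "General"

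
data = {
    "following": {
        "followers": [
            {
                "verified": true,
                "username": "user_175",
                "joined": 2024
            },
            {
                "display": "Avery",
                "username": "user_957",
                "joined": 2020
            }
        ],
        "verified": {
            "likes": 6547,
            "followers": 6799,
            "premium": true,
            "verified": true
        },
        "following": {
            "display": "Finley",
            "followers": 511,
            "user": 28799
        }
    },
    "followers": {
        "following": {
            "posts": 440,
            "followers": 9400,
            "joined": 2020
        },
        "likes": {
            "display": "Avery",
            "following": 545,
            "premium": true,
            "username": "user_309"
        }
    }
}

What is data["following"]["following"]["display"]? "Finley"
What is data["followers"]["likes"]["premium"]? True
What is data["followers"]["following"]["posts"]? 440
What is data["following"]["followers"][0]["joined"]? 2024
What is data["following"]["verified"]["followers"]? 6799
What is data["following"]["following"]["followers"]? 511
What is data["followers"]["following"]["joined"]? 2020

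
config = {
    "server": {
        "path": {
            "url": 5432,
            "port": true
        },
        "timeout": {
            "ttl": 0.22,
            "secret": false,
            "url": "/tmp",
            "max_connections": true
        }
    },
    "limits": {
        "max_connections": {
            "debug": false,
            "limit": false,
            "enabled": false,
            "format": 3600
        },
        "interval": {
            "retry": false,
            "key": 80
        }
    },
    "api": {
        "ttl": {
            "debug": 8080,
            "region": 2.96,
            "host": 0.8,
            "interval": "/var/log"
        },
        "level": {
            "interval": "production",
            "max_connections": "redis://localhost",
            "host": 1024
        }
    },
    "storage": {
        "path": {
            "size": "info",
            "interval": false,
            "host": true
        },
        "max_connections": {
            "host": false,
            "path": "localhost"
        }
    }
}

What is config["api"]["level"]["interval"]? "production"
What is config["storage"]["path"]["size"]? "info"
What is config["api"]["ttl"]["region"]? 2.96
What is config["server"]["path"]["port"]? True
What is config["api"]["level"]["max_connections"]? "redis://localhost"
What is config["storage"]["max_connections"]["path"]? "localhost"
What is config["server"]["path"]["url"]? 5432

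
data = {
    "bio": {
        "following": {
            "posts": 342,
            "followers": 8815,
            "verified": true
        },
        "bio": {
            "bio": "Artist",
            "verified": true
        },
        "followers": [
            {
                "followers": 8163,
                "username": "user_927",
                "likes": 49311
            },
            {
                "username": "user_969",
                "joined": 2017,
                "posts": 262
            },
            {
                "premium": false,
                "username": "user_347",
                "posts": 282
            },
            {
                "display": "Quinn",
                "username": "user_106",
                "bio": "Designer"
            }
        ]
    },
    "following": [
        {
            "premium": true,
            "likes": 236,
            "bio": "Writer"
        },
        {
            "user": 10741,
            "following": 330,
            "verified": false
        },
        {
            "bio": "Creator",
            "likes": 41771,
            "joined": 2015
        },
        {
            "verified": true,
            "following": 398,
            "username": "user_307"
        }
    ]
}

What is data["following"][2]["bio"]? "Creator"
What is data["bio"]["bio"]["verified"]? True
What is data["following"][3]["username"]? "user_307"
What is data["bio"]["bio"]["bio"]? "Artist"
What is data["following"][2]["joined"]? 2015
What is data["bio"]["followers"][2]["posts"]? 282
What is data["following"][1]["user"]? 10741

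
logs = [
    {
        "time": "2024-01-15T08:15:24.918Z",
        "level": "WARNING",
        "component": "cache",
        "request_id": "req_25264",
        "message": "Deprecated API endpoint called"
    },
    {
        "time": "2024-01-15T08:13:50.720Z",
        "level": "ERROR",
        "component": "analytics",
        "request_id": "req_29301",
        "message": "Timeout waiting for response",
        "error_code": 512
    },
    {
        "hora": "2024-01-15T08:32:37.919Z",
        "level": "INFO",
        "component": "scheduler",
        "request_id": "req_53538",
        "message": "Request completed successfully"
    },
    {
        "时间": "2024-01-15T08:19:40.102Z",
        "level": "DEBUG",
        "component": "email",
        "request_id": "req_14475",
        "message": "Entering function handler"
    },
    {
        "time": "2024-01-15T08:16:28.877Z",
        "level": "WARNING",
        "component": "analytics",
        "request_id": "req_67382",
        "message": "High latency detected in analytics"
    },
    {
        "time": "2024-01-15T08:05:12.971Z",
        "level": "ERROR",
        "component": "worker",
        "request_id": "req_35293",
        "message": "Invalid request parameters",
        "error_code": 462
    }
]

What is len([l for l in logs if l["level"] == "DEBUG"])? 1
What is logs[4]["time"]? "2024-01-15T08:16:28.877Z"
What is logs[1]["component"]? "analytics"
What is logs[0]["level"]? "WARNING"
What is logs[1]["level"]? "ERROR"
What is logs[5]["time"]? "2024-01-15T08:05:12.971Z"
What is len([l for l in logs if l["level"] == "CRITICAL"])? 0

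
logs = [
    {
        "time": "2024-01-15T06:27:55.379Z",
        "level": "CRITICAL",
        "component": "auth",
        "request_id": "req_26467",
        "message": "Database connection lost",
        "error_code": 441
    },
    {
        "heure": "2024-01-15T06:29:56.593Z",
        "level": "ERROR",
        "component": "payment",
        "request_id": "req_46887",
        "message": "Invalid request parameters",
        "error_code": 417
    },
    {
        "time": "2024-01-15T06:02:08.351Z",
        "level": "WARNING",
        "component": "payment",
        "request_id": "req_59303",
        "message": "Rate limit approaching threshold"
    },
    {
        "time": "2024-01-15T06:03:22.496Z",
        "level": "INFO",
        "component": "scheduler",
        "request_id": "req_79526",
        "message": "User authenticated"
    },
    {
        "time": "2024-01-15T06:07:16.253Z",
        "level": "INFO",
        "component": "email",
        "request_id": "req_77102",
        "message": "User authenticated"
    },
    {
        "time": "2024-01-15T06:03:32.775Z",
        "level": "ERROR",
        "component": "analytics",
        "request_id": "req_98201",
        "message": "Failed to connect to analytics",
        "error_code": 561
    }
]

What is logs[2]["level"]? "WARNING"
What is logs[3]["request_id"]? "req_79526"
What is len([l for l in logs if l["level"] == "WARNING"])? 1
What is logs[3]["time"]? "2024-01-15T06:03:22.496Z"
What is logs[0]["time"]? "2024-01-15T06:27:55.379Z"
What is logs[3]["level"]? "INFO"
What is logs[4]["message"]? "User authenticated"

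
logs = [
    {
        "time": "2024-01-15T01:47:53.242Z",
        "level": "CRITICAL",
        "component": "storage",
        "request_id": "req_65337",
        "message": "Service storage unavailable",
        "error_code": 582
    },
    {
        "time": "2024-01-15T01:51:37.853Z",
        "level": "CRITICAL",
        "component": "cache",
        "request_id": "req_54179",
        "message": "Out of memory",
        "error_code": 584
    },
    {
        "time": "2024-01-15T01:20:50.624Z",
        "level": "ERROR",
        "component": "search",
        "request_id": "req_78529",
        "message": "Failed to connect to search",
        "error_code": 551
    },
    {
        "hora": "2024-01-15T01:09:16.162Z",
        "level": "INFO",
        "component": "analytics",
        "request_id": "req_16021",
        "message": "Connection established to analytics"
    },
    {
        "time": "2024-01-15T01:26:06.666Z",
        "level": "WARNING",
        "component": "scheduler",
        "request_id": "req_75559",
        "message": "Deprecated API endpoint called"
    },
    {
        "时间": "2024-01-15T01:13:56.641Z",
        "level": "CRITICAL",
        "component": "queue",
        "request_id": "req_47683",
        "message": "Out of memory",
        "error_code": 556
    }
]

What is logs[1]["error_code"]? 584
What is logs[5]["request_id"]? "req_47683"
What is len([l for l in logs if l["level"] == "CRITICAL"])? 3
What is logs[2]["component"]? "search"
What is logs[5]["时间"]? "2024-01-15T01:13:56.641Z"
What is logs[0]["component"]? "storage"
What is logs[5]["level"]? "CRITICAL"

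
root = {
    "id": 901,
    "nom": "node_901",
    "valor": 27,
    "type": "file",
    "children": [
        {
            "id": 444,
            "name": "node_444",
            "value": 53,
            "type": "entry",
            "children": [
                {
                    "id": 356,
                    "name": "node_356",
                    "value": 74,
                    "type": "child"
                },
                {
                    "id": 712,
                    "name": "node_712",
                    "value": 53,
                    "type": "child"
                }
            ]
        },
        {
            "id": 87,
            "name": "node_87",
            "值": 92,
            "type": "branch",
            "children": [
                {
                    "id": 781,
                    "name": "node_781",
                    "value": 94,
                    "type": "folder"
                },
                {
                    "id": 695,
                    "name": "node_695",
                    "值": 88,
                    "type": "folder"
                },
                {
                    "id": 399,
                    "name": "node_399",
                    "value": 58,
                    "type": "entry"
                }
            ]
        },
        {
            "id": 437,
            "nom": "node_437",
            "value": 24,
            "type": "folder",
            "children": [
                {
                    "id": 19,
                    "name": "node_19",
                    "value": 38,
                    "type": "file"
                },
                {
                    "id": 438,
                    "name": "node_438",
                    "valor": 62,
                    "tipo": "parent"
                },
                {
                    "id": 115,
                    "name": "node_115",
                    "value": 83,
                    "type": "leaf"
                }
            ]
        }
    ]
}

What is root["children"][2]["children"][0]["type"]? "file"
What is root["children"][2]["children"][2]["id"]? 115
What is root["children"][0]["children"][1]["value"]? 53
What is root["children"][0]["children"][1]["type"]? "child"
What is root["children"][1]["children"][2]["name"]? "node_399"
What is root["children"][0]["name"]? "node_444"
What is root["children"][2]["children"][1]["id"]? 438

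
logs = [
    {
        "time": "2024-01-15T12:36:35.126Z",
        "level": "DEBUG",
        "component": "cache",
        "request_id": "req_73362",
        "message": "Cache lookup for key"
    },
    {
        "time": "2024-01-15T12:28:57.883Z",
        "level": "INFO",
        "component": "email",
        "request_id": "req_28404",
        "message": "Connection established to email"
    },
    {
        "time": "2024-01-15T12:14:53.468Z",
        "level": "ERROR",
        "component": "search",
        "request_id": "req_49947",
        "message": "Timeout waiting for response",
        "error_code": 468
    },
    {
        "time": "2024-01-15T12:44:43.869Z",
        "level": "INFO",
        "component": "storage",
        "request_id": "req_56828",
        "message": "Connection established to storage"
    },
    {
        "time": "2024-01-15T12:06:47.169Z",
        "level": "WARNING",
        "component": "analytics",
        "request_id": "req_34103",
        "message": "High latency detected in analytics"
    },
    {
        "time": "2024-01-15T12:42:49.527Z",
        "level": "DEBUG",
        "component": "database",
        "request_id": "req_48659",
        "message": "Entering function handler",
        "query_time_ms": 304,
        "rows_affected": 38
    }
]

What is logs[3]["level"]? "INFO"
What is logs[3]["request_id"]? "req_56828"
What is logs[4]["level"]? "WARNING"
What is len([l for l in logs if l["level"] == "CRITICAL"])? 0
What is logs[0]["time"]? "2024-01-15T12:36:35.126Z"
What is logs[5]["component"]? "database"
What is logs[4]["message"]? "High latency detected in analytics"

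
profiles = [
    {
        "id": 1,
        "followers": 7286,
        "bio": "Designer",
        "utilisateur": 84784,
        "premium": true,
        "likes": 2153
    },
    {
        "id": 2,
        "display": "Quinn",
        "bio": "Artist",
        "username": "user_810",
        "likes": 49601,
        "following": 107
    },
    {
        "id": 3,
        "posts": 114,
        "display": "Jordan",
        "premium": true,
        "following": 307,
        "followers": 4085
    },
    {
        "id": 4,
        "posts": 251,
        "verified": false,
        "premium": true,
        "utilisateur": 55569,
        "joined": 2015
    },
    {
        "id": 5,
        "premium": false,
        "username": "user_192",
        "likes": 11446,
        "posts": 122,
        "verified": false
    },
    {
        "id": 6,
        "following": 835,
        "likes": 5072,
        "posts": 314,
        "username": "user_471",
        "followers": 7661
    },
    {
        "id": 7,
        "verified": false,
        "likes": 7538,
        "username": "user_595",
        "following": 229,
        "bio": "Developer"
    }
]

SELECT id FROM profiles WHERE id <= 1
[1]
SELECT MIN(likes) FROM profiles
2153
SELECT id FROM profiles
[1, 2, 3, 4, 5, 6, 7]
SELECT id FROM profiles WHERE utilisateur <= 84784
[1, 4]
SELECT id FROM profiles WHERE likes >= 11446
[2, 5]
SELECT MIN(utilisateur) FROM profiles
55569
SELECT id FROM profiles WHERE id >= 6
[6, 7]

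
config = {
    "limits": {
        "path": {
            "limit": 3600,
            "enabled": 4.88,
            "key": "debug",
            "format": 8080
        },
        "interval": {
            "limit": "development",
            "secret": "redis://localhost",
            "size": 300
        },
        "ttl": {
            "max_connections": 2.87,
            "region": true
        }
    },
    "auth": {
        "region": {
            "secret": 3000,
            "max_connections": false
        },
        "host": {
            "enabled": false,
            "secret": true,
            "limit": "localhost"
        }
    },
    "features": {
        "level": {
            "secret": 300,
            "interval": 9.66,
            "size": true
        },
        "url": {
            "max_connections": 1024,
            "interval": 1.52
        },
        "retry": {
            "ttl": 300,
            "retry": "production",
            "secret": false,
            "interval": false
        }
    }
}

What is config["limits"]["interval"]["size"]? 300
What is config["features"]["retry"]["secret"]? False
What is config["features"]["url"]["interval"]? 1.52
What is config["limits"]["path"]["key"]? "debug"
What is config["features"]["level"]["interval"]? 9.66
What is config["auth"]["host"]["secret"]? True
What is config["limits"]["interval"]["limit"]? "development"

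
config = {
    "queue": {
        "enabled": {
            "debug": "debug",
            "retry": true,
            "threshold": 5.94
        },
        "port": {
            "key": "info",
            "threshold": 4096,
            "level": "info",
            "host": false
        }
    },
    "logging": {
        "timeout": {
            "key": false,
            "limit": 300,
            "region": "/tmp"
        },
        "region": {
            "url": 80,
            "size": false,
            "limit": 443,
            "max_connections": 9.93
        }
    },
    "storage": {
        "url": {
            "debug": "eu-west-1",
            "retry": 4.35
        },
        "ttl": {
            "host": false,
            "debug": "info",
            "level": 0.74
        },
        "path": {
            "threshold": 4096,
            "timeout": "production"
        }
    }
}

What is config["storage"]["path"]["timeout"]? "production"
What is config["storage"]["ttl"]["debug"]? "info"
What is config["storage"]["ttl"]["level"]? 0.74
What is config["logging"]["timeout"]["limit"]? 300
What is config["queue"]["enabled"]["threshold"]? 5.94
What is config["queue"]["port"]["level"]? "info"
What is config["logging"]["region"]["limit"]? 443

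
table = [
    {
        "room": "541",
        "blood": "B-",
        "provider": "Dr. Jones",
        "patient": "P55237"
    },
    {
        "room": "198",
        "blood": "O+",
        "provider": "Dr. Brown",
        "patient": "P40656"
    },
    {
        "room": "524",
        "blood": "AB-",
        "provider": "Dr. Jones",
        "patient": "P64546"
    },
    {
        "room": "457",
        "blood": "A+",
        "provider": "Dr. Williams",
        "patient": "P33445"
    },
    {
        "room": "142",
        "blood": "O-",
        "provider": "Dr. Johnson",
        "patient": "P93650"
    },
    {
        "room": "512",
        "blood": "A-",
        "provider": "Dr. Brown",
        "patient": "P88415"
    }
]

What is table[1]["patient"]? "P40656"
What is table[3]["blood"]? "A+"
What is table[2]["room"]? "524"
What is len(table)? 6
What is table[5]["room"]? "512"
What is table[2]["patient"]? "P64546"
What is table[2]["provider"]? "Dr. Jones"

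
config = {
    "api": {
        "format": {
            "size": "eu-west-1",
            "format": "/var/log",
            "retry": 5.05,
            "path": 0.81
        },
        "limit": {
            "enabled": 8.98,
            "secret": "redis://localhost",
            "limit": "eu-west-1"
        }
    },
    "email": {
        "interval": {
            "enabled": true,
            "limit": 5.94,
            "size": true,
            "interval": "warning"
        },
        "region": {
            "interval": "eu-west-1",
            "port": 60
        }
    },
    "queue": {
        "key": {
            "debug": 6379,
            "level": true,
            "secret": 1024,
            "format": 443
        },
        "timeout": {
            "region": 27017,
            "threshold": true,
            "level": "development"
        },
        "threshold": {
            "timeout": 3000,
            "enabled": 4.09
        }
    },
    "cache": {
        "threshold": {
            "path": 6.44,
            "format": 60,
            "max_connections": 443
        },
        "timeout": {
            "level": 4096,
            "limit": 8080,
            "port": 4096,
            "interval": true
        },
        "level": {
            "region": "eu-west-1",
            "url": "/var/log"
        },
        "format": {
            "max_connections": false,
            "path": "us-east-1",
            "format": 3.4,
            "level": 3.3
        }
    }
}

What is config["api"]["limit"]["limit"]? "eu-west-1"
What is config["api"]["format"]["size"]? "eu-west-1"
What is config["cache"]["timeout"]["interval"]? True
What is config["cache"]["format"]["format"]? 3.4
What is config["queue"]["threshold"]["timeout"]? 3000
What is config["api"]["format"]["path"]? 0.81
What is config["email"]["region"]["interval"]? "eu-west-1"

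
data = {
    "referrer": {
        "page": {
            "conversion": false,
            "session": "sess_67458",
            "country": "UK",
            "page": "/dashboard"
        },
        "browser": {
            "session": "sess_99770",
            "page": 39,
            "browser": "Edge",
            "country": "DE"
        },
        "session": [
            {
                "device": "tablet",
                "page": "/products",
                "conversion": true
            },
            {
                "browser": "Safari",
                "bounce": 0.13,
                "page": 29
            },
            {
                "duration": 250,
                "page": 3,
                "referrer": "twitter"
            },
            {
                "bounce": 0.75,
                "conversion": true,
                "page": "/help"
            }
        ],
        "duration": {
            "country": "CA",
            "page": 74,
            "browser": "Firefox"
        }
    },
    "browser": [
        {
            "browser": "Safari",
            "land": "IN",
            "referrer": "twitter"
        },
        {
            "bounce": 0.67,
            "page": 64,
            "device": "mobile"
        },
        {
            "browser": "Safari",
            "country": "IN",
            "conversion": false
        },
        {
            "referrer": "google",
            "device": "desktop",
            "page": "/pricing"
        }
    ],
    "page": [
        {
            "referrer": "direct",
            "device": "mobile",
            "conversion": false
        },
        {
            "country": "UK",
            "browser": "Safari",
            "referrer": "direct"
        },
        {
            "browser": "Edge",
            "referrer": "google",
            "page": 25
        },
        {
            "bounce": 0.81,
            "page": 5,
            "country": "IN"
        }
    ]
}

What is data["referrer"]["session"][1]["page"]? 29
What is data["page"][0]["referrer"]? "direct"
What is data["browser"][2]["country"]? "IN"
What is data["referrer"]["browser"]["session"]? "sess_99770"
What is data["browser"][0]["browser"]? "Safari"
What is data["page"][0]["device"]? "mobile"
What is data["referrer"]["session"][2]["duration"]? 250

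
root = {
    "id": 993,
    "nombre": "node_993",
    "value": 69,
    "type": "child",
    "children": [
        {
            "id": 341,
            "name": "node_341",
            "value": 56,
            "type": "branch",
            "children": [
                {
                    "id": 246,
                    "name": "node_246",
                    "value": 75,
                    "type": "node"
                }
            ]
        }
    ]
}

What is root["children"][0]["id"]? 341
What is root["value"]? 69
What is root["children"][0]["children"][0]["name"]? "node_246"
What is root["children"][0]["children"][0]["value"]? 75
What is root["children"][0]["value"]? 56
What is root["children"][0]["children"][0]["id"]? 246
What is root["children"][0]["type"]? "branch"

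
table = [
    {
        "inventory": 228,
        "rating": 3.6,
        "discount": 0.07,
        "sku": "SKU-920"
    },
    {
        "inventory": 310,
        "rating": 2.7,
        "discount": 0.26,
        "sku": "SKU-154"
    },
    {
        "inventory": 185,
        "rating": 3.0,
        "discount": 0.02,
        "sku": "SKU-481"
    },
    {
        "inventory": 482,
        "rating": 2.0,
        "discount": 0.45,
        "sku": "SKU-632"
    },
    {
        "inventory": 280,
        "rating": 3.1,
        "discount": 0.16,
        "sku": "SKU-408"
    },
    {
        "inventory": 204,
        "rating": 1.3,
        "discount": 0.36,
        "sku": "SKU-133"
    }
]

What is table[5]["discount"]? 0.36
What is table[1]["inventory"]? 310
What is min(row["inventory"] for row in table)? 185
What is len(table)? 6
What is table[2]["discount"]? 0.02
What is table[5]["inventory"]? 204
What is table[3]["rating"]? 2.0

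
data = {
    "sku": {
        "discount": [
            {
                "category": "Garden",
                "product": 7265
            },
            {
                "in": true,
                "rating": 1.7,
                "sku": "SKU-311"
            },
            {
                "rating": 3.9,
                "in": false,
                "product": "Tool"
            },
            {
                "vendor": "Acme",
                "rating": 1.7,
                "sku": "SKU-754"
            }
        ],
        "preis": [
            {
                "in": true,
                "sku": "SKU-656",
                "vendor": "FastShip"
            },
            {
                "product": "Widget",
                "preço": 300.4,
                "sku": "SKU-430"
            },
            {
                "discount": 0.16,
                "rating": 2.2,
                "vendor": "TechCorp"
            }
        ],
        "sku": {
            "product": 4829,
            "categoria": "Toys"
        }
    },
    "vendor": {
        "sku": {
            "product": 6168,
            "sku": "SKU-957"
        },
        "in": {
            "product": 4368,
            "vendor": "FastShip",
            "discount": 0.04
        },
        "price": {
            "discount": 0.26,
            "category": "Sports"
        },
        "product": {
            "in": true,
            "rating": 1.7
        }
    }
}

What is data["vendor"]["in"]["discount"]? 0.04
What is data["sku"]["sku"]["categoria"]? "Toys"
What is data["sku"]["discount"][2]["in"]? False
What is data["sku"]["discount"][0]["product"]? 7265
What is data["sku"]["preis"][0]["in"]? True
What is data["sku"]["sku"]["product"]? 4829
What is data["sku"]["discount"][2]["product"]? "Tool"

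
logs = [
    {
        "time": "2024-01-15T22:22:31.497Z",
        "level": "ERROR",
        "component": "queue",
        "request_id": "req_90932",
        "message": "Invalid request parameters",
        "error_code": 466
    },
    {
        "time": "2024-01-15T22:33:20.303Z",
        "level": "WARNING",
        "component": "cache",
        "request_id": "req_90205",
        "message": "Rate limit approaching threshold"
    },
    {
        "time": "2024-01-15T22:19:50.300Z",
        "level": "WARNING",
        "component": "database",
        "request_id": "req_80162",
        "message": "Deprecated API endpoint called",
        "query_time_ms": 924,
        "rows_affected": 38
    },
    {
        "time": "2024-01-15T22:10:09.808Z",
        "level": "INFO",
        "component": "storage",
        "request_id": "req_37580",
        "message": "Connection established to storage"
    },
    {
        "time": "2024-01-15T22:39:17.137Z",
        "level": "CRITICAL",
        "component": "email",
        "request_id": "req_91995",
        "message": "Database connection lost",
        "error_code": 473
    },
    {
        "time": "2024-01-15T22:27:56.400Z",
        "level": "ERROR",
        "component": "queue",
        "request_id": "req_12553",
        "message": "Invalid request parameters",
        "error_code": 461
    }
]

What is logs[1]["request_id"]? "req_90205"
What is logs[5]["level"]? "ERROR"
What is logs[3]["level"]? "INFO"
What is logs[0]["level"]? "ERROR"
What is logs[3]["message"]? "Connection established to storage"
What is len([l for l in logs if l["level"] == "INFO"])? 1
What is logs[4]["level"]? "CRITICAL"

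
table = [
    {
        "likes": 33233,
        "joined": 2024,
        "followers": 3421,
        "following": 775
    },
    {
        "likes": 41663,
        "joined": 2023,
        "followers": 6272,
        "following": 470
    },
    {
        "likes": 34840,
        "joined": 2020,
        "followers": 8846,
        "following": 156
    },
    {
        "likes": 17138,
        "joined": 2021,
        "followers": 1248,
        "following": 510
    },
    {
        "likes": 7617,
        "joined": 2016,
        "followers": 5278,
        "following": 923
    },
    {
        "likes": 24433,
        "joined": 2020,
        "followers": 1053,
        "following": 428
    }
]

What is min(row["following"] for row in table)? 156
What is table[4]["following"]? 923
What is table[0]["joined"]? 2024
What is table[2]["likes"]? 34840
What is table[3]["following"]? 510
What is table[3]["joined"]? 2021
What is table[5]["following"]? 428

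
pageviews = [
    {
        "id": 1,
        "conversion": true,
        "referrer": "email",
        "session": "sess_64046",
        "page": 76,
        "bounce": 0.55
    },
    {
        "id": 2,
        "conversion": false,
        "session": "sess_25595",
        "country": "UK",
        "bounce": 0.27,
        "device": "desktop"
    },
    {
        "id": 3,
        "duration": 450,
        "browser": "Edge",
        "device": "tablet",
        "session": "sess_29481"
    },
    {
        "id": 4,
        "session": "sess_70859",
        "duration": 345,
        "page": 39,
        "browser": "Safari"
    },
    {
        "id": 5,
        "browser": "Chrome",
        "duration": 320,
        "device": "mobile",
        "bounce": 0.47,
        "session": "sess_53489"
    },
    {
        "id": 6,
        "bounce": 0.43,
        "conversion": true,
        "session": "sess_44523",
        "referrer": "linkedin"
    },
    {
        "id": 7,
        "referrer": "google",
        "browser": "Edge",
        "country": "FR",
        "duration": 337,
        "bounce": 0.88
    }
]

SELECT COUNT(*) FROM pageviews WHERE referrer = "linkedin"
1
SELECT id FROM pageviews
[1, 2, 3, 4, 5, 6, 7]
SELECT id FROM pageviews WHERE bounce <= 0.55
[1, 2, 5, 6]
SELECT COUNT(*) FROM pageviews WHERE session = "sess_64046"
1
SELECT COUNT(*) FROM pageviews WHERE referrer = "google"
1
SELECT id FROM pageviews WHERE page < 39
[]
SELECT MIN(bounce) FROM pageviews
0.27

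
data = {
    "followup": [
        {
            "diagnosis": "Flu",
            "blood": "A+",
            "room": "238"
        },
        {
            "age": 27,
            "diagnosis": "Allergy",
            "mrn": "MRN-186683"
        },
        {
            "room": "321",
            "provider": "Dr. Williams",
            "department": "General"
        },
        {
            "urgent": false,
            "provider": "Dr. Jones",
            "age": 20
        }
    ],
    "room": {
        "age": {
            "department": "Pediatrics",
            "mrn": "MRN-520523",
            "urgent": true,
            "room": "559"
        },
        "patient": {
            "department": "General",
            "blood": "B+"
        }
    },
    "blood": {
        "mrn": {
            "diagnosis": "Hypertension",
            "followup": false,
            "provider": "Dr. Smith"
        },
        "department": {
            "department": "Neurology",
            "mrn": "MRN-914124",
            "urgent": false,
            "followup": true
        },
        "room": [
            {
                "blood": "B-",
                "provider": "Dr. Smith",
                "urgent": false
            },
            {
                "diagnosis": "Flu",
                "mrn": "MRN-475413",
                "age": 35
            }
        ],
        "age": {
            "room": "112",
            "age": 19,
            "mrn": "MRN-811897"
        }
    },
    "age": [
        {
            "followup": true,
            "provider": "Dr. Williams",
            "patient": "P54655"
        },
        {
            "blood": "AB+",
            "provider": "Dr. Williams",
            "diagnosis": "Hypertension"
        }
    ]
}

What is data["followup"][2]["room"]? "321"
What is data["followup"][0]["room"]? "238"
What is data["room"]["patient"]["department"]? "General"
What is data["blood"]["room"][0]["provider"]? "Dr. Smith"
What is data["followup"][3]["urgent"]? False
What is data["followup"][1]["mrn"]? "MRN-186683"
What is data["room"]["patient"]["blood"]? "B+"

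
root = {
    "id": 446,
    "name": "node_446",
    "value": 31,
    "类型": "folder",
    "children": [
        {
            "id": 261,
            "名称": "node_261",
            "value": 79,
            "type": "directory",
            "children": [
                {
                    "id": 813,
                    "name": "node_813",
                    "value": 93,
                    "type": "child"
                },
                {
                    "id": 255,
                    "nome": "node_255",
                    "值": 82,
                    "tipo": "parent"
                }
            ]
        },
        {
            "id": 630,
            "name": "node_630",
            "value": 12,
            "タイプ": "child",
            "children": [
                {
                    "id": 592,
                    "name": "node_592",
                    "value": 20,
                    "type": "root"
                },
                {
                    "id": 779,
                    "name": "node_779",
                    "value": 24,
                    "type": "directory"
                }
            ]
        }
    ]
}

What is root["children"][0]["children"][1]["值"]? 82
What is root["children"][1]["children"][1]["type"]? "directory"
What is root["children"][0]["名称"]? "node_261"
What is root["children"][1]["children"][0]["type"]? "root"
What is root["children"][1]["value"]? 12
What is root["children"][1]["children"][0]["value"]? 20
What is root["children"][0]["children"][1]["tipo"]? "parent"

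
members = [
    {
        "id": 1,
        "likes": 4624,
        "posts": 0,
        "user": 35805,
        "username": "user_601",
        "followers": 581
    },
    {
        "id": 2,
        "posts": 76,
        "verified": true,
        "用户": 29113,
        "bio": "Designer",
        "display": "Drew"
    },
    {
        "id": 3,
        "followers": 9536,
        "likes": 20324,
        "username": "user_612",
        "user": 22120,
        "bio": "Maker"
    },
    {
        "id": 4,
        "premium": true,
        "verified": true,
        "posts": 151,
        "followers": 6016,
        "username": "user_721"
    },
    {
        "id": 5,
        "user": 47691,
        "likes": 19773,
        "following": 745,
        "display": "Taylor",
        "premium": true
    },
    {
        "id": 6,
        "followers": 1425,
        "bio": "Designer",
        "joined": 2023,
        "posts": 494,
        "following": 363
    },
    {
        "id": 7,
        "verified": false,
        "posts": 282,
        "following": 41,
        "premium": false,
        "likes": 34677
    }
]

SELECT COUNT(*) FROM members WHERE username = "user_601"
1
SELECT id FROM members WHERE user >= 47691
[5]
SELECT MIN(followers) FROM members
581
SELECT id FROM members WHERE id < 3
[1, 2]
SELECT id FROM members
[1, 2, 3, 4, 5, 6, 7]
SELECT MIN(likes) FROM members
4624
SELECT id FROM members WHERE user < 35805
[3]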